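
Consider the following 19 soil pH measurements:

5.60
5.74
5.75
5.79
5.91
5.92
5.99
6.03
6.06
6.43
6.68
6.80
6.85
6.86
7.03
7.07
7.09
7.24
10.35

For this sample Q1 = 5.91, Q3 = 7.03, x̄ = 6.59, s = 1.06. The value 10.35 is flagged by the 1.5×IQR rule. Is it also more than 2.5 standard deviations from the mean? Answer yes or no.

z = (10.35 − 6.59) / 1.06 = 3.55.
|z| = 3.55 > 2.5.

yes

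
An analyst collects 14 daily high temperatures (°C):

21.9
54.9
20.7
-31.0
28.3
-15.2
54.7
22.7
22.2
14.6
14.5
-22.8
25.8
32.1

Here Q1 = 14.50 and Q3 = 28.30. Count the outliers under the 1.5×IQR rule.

5

IQR = 13.80; fences at 14.50 − 20.70 = -6.20 and 28.30 + 20.70 = 49.00.
Outside the cutoffs: -31.0, -22.8, -15.2, 54.7, 54.9.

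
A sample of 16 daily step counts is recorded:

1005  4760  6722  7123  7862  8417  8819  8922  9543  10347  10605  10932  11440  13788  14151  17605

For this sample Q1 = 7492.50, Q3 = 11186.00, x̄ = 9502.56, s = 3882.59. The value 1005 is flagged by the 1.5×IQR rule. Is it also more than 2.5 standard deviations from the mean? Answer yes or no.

z = (1005 − 9502.56) / 3882.59 = -2.19.
|z| = 2.19 ≤ 2.5.

no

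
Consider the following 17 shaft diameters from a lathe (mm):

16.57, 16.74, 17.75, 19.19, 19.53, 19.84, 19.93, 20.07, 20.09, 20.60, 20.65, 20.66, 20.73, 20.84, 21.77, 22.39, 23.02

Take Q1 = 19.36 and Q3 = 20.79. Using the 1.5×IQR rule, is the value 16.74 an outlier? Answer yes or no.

yes

IQR = Q3 − Q1 = 20.79 − 19.36 = 1.43.
Lower fence = Q1 − 1.5·IQR = 19.36 − 2.145 = 17.215.
Upper fence = Q3 + 1.5·IQR = 20.79 + 2.145 = 22.935.
16.74 lies below the lower fence.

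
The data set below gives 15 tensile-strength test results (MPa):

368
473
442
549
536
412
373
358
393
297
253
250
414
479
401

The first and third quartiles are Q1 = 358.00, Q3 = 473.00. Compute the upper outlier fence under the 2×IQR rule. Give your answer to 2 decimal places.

703.00

IQR = Q3 − Q1 = 473.00 − 358.00 = 115.00.
Lower fence = Q1 − 2·IQR = 358.00 − 230.00 = 128.00.
Upper fence = Q3 + 2·IQR = 473.00 + 230.00 = 703.00.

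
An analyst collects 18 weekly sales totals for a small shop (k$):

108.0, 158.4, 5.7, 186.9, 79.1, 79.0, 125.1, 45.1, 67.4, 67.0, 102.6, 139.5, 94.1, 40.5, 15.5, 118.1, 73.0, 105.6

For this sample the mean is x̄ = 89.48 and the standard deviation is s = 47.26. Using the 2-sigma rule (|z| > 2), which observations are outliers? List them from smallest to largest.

Cutoffs at x̄ ± 2s: 89.48 ± 2·47.26 = [-5.04, 184.00].
186.9: z = 2.06, |z| > 2 → outlier.
Every other value lies within [-5.04, 184.00].

186.9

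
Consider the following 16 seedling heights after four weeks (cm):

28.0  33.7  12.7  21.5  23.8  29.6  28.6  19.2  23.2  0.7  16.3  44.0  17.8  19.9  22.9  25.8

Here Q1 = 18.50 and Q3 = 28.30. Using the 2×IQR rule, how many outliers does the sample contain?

0

IQR = 9.80; fences at 18.50 − 19.60 = -1.10 and 28.30 + 19.60 = 47.90.
Every value lies within the cutoffs.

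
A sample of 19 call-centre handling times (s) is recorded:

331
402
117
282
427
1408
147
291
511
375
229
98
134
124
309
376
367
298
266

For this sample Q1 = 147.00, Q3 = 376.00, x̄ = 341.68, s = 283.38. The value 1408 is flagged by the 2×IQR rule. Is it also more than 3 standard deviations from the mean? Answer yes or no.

yes

z = (1408 − 341.68) / 283.38 = 3.76.
|z| = 3.76 > 3.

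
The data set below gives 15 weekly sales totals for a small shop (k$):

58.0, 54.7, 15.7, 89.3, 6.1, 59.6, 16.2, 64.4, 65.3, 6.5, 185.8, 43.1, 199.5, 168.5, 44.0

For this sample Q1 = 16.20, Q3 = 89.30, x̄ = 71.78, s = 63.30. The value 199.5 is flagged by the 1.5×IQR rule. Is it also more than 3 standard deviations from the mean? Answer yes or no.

no

z = (199.5 − 71.78) / 63.30 = 2.02.
|z| = 2.02 ≤ 3.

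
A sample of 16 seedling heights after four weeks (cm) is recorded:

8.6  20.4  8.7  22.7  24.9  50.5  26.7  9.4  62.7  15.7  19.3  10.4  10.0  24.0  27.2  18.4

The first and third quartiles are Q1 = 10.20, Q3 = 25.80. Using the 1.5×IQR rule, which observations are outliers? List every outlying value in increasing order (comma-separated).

IQR = Q3 − Q1 = 25.80 − 10.20 = 15.60.
Lower fence = Q1 − 1.5·IQR = 10.20 − 23.40 = -13.20.
Upper fence = Q3 + 1.5·IQR = 25.80 + 23.40 = 49.20.
50.5 > 49.20 → outlier.
62.7 > 49.20 → outlier.
All remaining values lie within [-13.20, 49.20].

50.5, 62.7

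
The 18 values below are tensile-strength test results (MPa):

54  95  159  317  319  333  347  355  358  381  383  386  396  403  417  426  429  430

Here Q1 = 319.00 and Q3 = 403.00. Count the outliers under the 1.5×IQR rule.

3

IQR = 84.00; fences at 319.00 − 126.00 = 193.00 and 403.00 + 126.00 = 529.00.
Outside the cutoffs: 54, 95, 159.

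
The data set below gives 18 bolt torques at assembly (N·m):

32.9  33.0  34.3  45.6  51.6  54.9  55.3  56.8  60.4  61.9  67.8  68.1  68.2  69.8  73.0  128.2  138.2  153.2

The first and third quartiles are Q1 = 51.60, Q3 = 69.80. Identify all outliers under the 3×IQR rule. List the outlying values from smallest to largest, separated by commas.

IQR = Q3 − Q1 = 69.80 − 51.60 = 18.20.
Lower fence = Q1 − 3·IQR = 51.60 − 54.60 = -3.00.
Upper fence = Q3 + 3·IQR = 69.80 + 54.60 = 124.40.
128.2 > 124.40 → outlier.
138.2 > 124.40 → outlier.
153.2 > 124.40 → outlier.
All remaining values lie within [-3.00, 124.40].

128.2, 138.2, 153.2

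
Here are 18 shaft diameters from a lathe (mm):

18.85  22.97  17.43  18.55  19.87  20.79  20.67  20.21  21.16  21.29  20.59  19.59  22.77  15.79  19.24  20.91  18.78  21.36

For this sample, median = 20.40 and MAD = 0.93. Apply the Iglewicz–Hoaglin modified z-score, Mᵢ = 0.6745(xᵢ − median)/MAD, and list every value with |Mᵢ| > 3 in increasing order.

|Mᵢ| > 3 ⇔ |xᵢ − 20.40| > 3·0.93/0.6745 = 4.14.
So outliers lie outside [16.26, 24.54].
15.79: M = -3.34 → outlier.

15.79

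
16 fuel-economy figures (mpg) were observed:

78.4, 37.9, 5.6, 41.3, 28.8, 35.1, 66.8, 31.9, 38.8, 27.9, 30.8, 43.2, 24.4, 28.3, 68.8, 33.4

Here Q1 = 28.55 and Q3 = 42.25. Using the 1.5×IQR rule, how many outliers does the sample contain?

4

IQR = 13.70; fences at 28.55 − 20.55 = 8.00 and 42.25 + 20.55 = 62.80.
Outside the cutoffs: 5.6, 66.8, 68.8, 78.4.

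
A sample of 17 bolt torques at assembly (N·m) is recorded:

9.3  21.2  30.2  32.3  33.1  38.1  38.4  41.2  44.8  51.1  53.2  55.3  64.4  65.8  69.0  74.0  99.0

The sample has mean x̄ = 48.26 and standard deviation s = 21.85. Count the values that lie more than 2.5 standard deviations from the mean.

Cutoffs: x̄ ± 2.5s = [-6.365, 102.885].
Every value lies within the cutoffs.

0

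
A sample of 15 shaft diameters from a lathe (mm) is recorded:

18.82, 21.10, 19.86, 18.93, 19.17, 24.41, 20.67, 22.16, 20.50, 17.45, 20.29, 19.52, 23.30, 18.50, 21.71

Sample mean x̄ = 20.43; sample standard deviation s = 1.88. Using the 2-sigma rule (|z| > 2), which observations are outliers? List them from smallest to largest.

Cutoffs at x̄ ± 2s: 20.43 ± 2·1.88 = [16.67, 24.19].
24.41: z = 2.12, |z| > 2 → outlier.
Every other value lies within [16.67, 24.19].

24.41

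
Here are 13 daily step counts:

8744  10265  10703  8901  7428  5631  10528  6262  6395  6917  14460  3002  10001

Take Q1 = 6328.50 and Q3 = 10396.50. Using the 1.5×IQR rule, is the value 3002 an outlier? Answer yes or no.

IQR = Q3 − Q1 = 10396.50 − 6328.50 = 4068.00.
Lower fence = Q1 − 1.5·IQR = 6328.50 − 6102.00 = 226.50.
Upper fence = Q3 + 1.5·IQR = 10396.50 + 6102.00 = 16498.50.
3002 lies within [226.50, 16498.50].

no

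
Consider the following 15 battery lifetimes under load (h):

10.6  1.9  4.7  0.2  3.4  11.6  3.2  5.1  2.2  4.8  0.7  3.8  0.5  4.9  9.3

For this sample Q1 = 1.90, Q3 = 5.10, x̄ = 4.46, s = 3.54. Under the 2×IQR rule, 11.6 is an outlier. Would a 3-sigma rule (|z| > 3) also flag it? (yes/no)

no

z = (11.6 − 4.46) / 3.54 = 2.02.
|z| = 2.02 ≤ 3.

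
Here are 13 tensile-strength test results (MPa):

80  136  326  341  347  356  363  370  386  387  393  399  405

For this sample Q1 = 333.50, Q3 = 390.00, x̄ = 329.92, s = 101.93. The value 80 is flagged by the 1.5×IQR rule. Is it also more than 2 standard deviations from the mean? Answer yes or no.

yes

z = (80 − 329.92) / 101.93 = -2.45.
|z| = 2.45 > 2.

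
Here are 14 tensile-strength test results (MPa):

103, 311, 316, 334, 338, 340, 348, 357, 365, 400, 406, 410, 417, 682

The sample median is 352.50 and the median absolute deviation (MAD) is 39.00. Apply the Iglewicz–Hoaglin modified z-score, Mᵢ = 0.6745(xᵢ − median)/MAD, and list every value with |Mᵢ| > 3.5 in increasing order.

103, 682

|Mᵢ| > 3.5 ⇔ |xᵢ − 352.50| > 3.5·39.00/0.6745 = 202.37.
So outliers lie outside [150.13, 554.87].
103: M = -4.32 → outlier.
682: M = 5.70 → outlier.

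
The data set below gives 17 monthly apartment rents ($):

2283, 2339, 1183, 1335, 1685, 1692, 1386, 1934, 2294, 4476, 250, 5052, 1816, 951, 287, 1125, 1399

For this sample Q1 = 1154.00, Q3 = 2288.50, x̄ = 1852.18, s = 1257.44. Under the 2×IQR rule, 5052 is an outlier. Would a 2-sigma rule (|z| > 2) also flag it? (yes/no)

yes

z = (5052 − 1852.18) / 1257.44 = 2.54.
|z| = 2.54 > 2.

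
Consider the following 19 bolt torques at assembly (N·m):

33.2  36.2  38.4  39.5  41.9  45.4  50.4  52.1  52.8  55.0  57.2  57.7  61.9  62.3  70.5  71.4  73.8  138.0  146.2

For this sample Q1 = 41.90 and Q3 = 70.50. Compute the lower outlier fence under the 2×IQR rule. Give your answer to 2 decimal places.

IQR = Q3 − Q1 = 70.50 − 41.90 = 28.60.
Lower fence = Q1 − 2·IQR = 41.90 − 57.20 = -15.30.
Upper fence = Q3 + 2·IQR = 70.50 + 57.20 = 127.70.

-15.30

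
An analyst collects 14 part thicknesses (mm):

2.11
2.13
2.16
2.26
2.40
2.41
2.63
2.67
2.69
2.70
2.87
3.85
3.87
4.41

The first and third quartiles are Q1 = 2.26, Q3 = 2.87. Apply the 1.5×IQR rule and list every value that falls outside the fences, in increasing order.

IQR = Q3 − Q1 = 2.87 − 2.26 = 0.61.
Lower fence = Q1 − 1.5·IQR = 2.26 − 0.915 = 1.345.
Upper fence = Q3 + 1.5·IQR = 2.87 + 0.915 = 3.785.
3.85 > 3.785 → outlier.
3.87 > 3.785 → outlier.
4.41 > 3.785 → outlier.
All remaining values lie within [1.345, 3.785].

3.85, 3.87, 4.41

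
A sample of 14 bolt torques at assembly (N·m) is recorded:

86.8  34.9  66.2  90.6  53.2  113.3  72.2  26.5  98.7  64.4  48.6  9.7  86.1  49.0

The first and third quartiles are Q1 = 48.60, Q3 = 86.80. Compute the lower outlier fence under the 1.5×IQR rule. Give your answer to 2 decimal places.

IQR = Q3 − Q1 = 86.80 − 48.60 = 38.20.
Lower fence = Q1 − 1.5·IQR = 48.60 − 57.30 = -8.70.
Upper fence = Q3 + 1.5·IQR = 86.80 + 57.30 = 144.10.

-8.70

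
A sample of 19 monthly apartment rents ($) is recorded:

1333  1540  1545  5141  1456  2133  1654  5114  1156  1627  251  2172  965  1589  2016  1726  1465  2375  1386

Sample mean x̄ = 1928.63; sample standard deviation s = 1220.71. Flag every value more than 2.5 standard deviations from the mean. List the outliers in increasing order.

Cutoffs at x̄ ± 2.5s: 1928.63 ± 2.5·1220.71 = [-1123.145, 4980.405].
5114: z = 2.61, |z| > 2.5 → outlier.
5141: z = 2.63, |z| > 2.5 → outlier.
Every other value lies within [-1123.145, 4980.405].

5114, 5141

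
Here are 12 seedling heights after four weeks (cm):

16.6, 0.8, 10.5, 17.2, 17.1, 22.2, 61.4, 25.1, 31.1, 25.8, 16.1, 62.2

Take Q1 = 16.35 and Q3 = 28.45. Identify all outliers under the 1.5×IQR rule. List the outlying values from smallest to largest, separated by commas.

IQR = Q3 − Q1 = 28.45 − 16.35 = 12.10.
Lower fence = Q1 − 1.5·IQR = 16.35 − 18.15 = -1.80.
Upper fence = Q3 + 1.5·IQR = 28.45 + 18.15 = 46.60.
61.4 > 46.60 → outlier.
62.2 > 46.60 → outlier.
All remaining values lie within [-1.80, 46.60].

61.4, 62.2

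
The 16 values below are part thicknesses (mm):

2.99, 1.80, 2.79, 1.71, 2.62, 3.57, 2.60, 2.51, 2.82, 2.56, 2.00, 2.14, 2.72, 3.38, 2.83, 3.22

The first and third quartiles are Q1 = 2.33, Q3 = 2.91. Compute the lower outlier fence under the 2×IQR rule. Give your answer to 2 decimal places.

IQR = Q3 − Q1 = 2.91 − 2.33 = 0.58.
Lower fence = Q1 − 2·IQR = 2.33 − 1.16 = 1.17.
Upper fence = Q3 + 2·IQR = 2.91 + 1.16 = 4.07.

1.17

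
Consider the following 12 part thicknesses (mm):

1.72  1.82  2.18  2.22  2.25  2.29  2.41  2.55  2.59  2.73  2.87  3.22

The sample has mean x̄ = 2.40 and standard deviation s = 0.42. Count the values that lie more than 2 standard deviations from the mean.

Cutoffs: x̄ ± 2s = [1.56, 3.24].
Every value lies within the cutoffs.

0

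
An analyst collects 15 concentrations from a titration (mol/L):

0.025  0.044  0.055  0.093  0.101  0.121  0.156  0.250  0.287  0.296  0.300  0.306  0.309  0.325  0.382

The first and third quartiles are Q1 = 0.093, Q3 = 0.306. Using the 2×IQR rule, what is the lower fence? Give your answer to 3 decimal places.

-0.333

IQR = Q3 − Q1 = 0.306 − 0.093 = 0.213.
Lower fence = Q1 − 2·IQR = 0.093 − 0.426 = -0.333.
Upper fence = Q3 + 2·IQR = 0.306 + 0.426 = 0.732.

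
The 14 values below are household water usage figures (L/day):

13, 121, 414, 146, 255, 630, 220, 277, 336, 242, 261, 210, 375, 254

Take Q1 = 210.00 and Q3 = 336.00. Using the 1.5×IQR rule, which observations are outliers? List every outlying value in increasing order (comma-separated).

IQR = Q3 − Q1 = 336.00 − 210.00 = 126.00.
Lower fence = Q1 − 1.5·IQR = 210.00 − 189.00 = 21.00.
Upper fence = Q3 + 1.5·IQR = 336.00 + 189.00 = 525.00.
13 < 21.00 → outlier.
630 > 525.00 → outlier.
All remaining values lie within [21.00, 525.00].

13, 630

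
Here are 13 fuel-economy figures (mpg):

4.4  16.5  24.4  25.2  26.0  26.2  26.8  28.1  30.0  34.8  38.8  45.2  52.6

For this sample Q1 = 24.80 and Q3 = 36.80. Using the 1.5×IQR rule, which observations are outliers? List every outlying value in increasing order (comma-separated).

4.4

IQR = Q3 − Q1 = 36.80 − 24.80 = 12.00.
Lower fence = Q1 − 1.5·IQR = 24.80 − 18.00 = 6.80.
Upper fence = Q3 + 1.5·IQR = 36.80 + 18.00 = 54.80.
4.4 < 6.80 → outlier.
All remaining values lie within [6.80, 54.80].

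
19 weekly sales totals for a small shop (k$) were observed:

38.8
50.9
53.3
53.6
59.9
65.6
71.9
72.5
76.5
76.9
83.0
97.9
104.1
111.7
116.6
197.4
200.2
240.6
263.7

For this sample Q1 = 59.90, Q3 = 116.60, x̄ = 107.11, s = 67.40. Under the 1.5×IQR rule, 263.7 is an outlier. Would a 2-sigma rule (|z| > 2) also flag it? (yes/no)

yes

z = (263.7 − 107.11) / 67.40 = 2.32.
|z| = 2.32 > 2.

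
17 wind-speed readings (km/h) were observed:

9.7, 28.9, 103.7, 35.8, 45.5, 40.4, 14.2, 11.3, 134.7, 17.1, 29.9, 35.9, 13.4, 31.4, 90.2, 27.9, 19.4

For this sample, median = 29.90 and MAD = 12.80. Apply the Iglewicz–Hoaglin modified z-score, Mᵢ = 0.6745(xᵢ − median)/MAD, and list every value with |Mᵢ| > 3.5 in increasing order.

103.7, 134.7

|Mᵢ| > 3.5 ⇔ |xᵢ − 29.90| > 3.5·12.80/0.6745 = 66.42.
So outliers lie outside [-36.52, 96.32].
103.7: M = 3.89 → outlier.
134.7: M = 5.52 → outlier.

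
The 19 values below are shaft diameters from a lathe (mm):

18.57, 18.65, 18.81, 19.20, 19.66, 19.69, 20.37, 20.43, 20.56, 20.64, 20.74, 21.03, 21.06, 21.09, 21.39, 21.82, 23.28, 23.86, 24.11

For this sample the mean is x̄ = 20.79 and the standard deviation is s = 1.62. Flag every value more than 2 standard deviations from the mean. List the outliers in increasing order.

Cutoffs at x̄ ± 2s: 20.79 ± 2·1.62 = [17.55, 24.03].
24.11: z = 2.05, |z| > 2 → outlier.
Every other value lies within [17.55, 24.03].

24.11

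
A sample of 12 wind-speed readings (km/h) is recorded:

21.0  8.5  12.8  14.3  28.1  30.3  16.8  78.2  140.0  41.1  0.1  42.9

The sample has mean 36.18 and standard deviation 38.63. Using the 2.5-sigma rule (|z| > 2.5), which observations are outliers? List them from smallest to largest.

140.0

Cutoffs at x̄ ± 2.5s: 36.18 ± 2.5·38.63 = [-60.395, 132.755].
140.0: z = 2.69, |z| > 2.5 → outlier.
Every other value lies within [-60.395, 132.755].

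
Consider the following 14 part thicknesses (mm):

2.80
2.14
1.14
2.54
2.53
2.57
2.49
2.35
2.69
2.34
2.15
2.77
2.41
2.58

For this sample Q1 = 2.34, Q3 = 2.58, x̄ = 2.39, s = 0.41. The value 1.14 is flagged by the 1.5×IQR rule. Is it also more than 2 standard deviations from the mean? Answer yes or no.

yes

z = (1.14 − 2.39) / 0.41 = -3.05.
|z| = 3.05 > 2.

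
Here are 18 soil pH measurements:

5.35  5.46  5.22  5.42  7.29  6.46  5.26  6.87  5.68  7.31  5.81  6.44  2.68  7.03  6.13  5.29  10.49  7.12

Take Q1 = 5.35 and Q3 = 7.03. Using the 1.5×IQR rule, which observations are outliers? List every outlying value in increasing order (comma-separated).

2.68, 10.49

IQR = Q3 − Q1 = 7.03 − 5.35 = 1.68.
Lower fence = Q1 − 1.5·IQR = 5.35 − 2.52 = 2.83.
Upper fence = Q3 + 1.5·IQR = 7.03 + 2.52 = 9.55.
2.68 < 2.83 → outlier.
10.49 > 9.55 → outlier.
All remaining values lie within [2.83, 9.55].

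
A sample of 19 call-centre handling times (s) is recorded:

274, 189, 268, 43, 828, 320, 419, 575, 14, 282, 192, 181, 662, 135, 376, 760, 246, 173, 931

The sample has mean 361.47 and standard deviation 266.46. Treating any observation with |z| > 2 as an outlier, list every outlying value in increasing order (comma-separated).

Cutoffs at x̄ ± 2s: 361.47 ± 2·266.46 = [-171.45, 894.39].
931: z = 2.14, |z| > 2 → outlier.
Every other value lies within [-171.45, 894.39].

931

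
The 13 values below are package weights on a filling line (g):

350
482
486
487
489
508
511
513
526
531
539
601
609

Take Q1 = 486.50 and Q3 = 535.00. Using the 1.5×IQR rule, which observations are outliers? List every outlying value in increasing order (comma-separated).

IQR = Q3 − Q1 = 535.00 − 486.50 = 48.50.
Lower fence = Q1 − 1.5·IQR = 486.50 − 72.75 = 413.75.
Upper fence = Q3 + 1.5·IQR = 535.00 + 72.75 = 607.75.
350 < 413.75 → outlier.
609 > 607.75 → outlier.
All remaining values lie within [413.75, 607.75].

350, 609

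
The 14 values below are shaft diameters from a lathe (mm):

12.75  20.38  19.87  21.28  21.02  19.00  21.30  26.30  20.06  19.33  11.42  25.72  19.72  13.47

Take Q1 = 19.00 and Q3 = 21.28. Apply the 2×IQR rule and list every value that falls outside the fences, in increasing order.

11.42, 12.75, 13.47, 26.30

IQR = Q3 − Q1 = 21.28 − 19.00 = 2.28.
Lower fence = Q1 − 2·IQR = 19.00 − 4.56 = 14.44.
Upper fence = Q3 + 2·IQR = 21.28 + 4.56 = 25.84.
11.42 < 14.44 → outlier.
12.75 < 14.44 → outlier.
13.47 < 14.44 → outlier.
26.30 > 25.84 → outlier.
All remaining values lie within [14.44, 25.84].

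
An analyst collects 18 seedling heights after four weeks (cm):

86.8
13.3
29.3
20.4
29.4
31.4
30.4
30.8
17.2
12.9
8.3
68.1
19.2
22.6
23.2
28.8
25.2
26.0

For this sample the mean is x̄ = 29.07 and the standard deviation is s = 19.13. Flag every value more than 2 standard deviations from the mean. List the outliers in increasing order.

68.1, 86.8

Cutoffs at x̄ ± 2s: 29.07 ± 2·19.13 = [-9.19, 67.33].
68.1: z = 2.04, |z| > 2 → outlier.
86.8: z = 3.02, |z| > 2 → outlier.
Every other value lies within [-9.19, 67.33].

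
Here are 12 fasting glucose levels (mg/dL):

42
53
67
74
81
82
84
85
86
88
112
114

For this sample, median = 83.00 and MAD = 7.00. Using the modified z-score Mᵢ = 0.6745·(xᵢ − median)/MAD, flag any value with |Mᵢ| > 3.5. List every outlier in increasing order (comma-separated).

42

|Mᵢ| > 3.5 ⇔ |xᵢ − 83.00| > 3.5·7.00/0.6745 = 36.32.
So outliers lie outside [46.68, 119.32].
42: M = -3.95 → outlier.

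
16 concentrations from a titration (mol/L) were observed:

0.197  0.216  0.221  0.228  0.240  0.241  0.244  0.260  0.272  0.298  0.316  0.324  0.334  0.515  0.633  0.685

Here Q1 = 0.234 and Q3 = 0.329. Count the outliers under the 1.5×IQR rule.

3

IQR = 0.095; fences at 0.234 − 0.1425 = 0.0915 and 0.329 + 0.1425 = 0.4715.
Outside the cutoffs: 0.515, 0.633, 0.685.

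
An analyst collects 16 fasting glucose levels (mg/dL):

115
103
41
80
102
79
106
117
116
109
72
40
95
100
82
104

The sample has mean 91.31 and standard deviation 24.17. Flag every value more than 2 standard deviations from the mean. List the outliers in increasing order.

40, 41

Cutoffs at x̄ ± 2s: 91.31 ± 2·24.17 = [42.97, 139.65].
40: z = -2.12, |z| > 2 → outlier.
41: z = -2.08, |z| > 2 → outlier.
Every other value lies within [42.97, 139.65].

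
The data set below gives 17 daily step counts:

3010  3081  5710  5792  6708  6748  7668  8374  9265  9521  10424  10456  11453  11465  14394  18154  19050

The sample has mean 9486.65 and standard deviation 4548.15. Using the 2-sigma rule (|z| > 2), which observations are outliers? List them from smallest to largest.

Cutoffs at x̄ ± 2s: 9486.65 ± 2·4548.15 = [390.35, 18582.95].
19050: z = 2.10, |z| > 2 → outlier.
Every other value lies within [390.35, 18582.95].

19050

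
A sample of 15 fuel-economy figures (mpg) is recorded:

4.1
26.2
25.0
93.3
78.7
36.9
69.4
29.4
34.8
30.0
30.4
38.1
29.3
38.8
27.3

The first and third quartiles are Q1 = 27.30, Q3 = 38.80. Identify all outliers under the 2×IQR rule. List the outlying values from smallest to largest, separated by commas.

4.1, 69.4, 78.7, 93.3

IQR = Q3 − Q1 = 38.80 − 27.30 = 11.50.
Lower fence = Q1 − 2·IQR = 27.30 − 23.00 = 4.30.
Upper fence = Q3 + 2·IQR = 38.80 + 23.00 = 61.80.
4.1 < 4.30 → outlier.
69.4 > 61.80 → outlier.
78.7 > 61.80 → outlier.
93.3 > 61.80 → outlier.
All remaining values lie within [4.30, 61.80].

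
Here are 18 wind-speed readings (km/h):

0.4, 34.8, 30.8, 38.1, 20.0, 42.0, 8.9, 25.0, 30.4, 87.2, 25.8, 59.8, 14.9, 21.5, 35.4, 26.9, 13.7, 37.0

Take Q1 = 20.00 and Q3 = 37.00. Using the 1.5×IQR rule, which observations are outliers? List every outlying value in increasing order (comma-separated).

IQR = Q3 − Q1 = 37.00 − 20.00 = 17.00.
Lower fence = Q1 − 1.5·IQR = 20.00 − 25.50 = -5.50.
Upper fence = Q3 + 1.5·IQR = 37.00 + 25.50 = 62.50.
87.2 > 62.50 → outlier.
All remaining values lie within [-5.50, 62.50].

87.2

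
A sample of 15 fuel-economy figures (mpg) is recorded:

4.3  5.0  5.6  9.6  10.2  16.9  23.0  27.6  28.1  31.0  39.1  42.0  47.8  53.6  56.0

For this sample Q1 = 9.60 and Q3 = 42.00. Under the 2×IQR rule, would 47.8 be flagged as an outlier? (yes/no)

no

IQR = Q3 − Q1 = 42.00 − 9.60 = 32.40.
Lower fence = Q1 − 2·IQR = 9.60 − 64.80 = -55.20.
Upper fence = Q3 + 2·IQR = 42.00 + 64.80 = 106.80.
47.8 lies within [-55.20, 106.80].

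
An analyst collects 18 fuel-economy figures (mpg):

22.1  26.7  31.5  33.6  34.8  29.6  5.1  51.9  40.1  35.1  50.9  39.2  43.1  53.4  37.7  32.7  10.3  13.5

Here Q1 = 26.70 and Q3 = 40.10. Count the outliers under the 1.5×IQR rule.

1

IQR = 13.40; fences at 26.70 − 20.10 = 6.60 and 40.10 + 20.10 = 60.20.
Outside the cutoffs: 5.1.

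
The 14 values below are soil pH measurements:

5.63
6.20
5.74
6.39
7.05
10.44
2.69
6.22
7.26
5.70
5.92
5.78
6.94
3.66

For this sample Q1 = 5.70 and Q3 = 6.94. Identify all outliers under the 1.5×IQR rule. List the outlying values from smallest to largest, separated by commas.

IQR = Q3 − Q1 = 6.94 − 5.70 = 1.24.
Lower fence = Q1 − 1.5·IQR = 5.70 − 1.86 = 3.84.
Upper fence = Q3 + 1.5·IQR = 6.94 + 1.86 = 8.80.
2.69 < 3.84 → outlier.
3.66 < 3.84 → outlier.
10.44 > 8.80 → outlier.
All remaining values lie within [3.84, 8.80].

2.69, 3.66, 10.44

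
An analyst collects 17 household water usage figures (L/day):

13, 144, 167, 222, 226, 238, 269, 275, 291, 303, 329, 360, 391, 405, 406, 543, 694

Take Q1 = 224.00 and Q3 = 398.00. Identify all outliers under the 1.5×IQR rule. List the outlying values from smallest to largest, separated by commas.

694

IQR = Q3 − Q1 = 398.00 − 224.00 = 174.00.
Lower fence = Q1 − 1.5·IQR = 224.00 − 261.00 = -37.00.
Upper fence = Q3 + 1.5·IQR = 398.00 + 261.00 = 659.00.
694 > 659.00 → outlier.
All remaining values lie within [-37.00, 659.00].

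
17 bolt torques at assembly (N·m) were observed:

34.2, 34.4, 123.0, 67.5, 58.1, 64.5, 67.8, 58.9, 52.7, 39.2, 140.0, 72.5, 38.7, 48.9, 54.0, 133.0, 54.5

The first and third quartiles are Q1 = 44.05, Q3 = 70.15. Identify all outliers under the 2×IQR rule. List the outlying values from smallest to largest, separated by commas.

IQR = Q3 − Q1 = 70.15 − 44.05 = 26.10.
Lower fence = Q1 − 2·IQR = 44.05 − 52.20 = -8.15.
Upper fence = Q3 + 2·IQR = 70.15 + 52.20 = 122.35.
123.0 > 122.35 → outlier.
133.0 > 122.35 → outlier.
140.0 > 122.35 → outlier.
All remaining values lie within [-8.15, 122.35].

123.0, 133.0, 140.0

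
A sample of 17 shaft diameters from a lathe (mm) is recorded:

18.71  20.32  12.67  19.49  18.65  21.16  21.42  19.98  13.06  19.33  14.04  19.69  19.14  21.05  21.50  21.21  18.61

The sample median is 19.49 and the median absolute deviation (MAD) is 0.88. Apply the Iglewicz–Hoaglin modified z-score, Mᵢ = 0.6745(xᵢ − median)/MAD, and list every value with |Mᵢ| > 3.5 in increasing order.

12.67, 13.06, 14.04

|Mᵢ| > 3.5 ⇔ |xᵢ − 19.49| > 3.5·0.88/0.6745 = 4.57.
So outliers lie outside [14.92, 24.06].
12.67: M = -5.23 → outlier.
13.06: M = -4.93 → outlier.
14.04: M = -4.18 → outlier.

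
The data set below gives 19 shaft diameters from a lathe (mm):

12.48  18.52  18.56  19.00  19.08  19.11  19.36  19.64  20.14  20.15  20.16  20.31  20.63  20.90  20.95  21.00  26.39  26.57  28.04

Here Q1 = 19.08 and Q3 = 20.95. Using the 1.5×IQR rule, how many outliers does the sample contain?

4

IQR = 1.87; fences at 19.08 − 2.805 = 16.275 and 20.95 + 2.805 = 23.755.
Outside the cutoffs: 12.48, 26.39, 26.57, 28.04.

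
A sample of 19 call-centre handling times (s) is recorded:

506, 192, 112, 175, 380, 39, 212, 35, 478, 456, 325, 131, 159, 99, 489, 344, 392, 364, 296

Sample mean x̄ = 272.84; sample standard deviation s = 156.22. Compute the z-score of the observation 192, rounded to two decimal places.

-0.52

z = (192 − 272.84) / 156.22 = -0.52.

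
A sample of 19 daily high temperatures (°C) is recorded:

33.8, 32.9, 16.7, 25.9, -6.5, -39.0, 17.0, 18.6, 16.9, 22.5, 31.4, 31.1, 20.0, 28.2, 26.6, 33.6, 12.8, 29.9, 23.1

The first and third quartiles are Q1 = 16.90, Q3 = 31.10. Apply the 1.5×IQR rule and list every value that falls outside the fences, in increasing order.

IQR = Q3 − Q1 = 31.10 − 16.90 = 14.20.
Lower fence = Q1 − 1.5·IQR = 16.90 − 21.30 = -4.40.
Upper fence = Q3 + 1.5·IQR = 31.10 + 21.30 = 52.40.
-39.0 < -4.40 → outlier.
-6.5 < -4.40 → outlier.
All remaining values lie within [-4.40, 52.40].

-39.0, -6.5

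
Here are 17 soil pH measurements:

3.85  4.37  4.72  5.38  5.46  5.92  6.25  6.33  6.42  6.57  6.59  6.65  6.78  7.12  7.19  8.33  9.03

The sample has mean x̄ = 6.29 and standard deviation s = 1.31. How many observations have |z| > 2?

1

Cutoffs: x̄ ± 2s = [3.67, 8.91].
Outside the cutoffs: 9.03.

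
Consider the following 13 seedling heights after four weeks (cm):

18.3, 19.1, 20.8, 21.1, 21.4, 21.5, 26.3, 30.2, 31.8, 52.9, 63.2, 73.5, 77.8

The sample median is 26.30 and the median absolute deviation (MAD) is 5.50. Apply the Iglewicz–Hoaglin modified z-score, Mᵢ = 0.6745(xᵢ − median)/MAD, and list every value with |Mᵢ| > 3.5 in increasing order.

63.2, 73.5, 77.8

|Mᵢ| > 3.5 ⇔ |xᵢ − 26.30| > 3.5·5.50/0.6745 = 28.54.
So outliers lie outside [-2.24, 54.84].
63.2: M = 4.53 → outlier.
73.5: M = 5.79 → outlier.
77.8: M = 6.32 → outlier.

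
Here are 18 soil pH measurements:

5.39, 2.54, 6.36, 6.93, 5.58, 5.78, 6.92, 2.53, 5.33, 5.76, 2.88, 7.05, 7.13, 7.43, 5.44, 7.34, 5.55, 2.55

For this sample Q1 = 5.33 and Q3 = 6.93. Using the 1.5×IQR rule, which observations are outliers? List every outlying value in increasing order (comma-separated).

2.53, 2.54, 2.55, 2.88

IQR = Q3 − Q1 = 6.93 − 5.33 = 1.60.
Lower fence = Q1 − 1.5·IQR = 5.33 − 2.40 = 2.93.
Upper fence = Q3 + 1.5·IQR = 6.93 + 2.40 = 9.33.
2.53 < 2.93 → outlier.
2.54 < 2.93 → outlier.
2.55 < 2.93 → outlier.
2.88 < 2.93 → outlier.
All remaining values lie within [2.93, 9.33].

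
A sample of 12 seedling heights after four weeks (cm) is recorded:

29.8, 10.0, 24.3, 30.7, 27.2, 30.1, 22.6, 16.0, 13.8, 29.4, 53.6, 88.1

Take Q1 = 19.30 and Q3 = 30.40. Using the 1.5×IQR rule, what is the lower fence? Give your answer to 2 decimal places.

IQR = Q3 − Q1 = 30.40 − 19.30 = 11.10.
Lower fence = Q1 − 1.5·IQR = 19.30 − 16.65 = 2.65.
Upper fence = Q3 + 1.5·IQR = 30.40 + 16.65 = 47.05.

2.65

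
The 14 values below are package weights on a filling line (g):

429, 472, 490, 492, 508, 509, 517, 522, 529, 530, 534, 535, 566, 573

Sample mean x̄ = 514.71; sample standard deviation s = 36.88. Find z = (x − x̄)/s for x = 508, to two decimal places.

-0.18

z = (508 − 514.71) / 36.88 = -0.18.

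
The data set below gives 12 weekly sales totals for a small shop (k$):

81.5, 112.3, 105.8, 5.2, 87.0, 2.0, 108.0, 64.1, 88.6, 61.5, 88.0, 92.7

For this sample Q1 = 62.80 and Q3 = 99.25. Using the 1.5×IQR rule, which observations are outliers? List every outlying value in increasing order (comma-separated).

IQR = Q3 − Q1 = 99.25 − 62.80 = 36.45.
Lower fence = Q1 − 1.5·IQR = 62.80 − 54.675 = 8.125.
Upper fence = Q3 + 1.5·IQR = 99.25 + 54.675 = 153.925.
2.0 < 8.125 → outlier.
5.2 < 8.125 → outlier.
All remaining values lie within [8.125, 153.925].

2.0, 5.2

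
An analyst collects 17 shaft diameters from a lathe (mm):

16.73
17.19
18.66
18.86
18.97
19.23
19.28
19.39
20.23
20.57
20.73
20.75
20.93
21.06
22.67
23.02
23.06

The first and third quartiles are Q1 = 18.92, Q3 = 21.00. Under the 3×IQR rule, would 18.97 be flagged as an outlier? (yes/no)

IQR = Q3 − Q1 = 21.00 − 18.92 = 2.08.
Lower fence = Q1 − 3·IQR = 18.92 − 6.24 = 12.68.
Upper fence = Q3 + 3·IQR = 21.00 + 6.24 = 27.24.
18.97 lies within [12.68, 27.24].

no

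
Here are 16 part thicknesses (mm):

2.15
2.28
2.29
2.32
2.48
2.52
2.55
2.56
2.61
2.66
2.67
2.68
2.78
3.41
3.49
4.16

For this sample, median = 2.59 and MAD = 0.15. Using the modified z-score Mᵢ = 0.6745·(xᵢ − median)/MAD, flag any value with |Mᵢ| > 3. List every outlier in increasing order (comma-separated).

3.41, 3.49, 4.16

|Mᵢ| > 3 ⇔ |xᵢ − 2.59| > 3·0.15/0.6745 = 0.67.
So outliers lie outside [1.92, 3.26].
3.41: M = 3.69 → outlier.
3.49: M = 4.05 → outlier.
4.16: M = 7.06 → outlier.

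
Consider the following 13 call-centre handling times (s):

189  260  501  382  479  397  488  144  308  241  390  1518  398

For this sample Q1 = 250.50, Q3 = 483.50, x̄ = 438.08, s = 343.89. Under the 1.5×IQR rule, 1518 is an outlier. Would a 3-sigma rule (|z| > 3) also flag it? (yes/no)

z = (1518 − 438.08) / 343.89 = 3.14.
|z| = 3.14 > 3.

yes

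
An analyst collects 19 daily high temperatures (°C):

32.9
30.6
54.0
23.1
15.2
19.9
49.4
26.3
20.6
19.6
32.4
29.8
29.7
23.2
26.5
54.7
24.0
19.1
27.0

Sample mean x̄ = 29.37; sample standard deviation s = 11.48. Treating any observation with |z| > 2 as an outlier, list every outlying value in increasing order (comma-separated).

Cutoffs at x̄ ± 2s: 29.37 ± 2·11.48 = [6.41, 52.33].
54.0: z = 2.15, |z| > 2 → outlier.
54.7: z = 2.21, |z| > 2 → outlier.
Every other value lies within [6.41, 52.33].

54.0, 54.7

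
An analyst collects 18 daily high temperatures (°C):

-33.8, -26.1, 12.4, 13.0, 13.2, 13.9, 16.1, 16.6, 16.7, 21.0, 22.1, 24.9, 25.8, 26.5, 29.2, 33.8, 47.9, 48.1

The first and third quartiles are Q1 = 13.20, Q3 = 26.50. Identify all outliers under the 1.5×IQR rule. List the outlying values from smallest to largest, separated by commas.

-33.8, -26.1, 47.9, 48.1

IQR = Q3 − Q1 = 26.50 − 13.20 = 13.30.
Lower fence = Q1 − 1.5·IQR = 13.20 − 19.95 = -6.75.
Upper fence = Q3 + 1.5·IQR = 26.50 + 19.95 = 46.45.
-33.8 < -6.75 → outlier.
-26.1 < -6.75 → outlier.
47.9 > 46.45 → outlier.
48.1 > 46.45 → outlier.
All remaining values lie within [-6.75, 46.45].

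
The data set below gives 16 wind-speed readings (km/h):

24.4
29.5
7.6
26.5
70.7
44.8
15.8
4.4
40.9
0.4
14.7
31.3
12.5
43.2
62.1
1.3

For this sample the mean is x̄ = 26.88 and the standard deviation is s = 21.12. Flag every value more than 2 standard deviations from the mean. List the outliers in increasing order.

Cutoffs at x̄ ± 2s: 26.88 ± 2·21.12 = [-15.36, 69.12].
70.7: z = 2.07, |z| > 2 → outlier.
Every other value lies within [-15.36, 69.12].

70.7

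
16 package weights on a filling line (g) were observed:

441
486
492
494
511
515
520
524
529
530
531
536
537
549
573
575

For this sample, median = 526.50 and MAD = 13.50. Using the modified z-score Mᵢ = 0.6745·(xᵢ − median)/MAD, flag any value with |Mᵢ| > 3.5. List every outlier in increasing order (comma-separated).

441

|Mᵢ| > 3.5 ⇔ |xᵢ − 526.50| > 3.5·13.50/0.6745 = 70.05.
So outliers lie outside [456.45, 596.55].
441: M = -4.27 → outlier.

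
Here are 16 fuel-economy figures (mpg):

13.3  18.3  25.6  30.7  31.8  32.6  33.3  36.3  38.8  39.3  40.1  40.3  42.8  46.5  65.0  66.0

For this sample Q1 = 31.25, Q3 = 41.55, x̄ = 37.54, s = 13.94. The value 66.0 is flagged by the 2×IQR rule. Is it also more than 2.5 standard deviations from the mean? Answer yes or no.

z = (66.0 − 37.54) / 13.94 = 2.04.
|z| = 2.04 ≤ 2.5.

no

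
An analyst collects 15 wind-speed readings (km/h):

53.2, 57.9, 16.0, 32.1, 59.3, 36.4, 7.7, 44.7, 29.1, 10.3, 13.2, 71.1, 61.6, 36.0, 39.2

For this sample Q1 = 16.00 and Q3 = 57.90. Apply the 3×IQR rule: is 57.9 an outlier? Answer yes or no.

no

IQR = Q3 − Q1 = 57.90 − 16.00 = 41.90.
Lower fence = Q1 − 3·IQR = 16.00 − 125.70 = -109.70.
Upper fence = Q3 + 3·IQR = 57.90 + 125.70 = 183.60.
57.9 lies within [-109.70, 183.60].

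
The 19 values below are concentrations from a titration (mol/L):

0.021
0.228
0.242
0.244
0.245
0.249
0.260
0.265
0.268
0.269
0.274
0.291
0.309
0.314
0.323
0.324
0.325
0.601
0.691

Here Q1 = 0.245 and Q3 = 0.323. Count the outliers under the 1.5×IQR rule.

3

IQR = 0.078; fences at 0.245 − 0.117 = 0.128 and 0.323 + 0.117 = 0.440.
Outside the cutoffs: 0.021, 0.601, 0.691.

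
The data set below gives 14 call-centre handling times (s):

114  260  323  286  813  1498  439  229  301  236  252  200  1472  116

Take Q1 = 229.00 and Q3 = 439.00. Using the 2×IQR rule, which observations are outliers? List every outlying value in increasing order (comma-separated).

1472, 1498

IQR = Q3 − Q1 = 439.00 − 229.00 = 210.00.
Lower fence = Q1 − 2·IQR = 229.00 − 420.00 = -191.00.
Upper fence = Q3 + 2·IQR = 439.00 + 420.00 = 859.00.
1472 > 859.00 → outlier.
1498 > 859.00 → outlier.
All remaining values lie within [-191.00, 859.00].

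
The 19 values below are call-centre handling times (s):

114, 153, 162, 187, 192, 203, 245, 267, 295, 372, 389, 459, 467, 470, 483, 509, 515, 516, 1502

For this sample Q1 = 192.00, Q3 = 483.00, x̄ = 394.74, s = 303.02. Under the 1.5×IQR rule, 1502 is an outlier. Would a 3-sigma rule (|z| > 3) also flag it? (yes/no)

yes

z = (1502 − 394.74) / 303.02 = 3.65.
|z| = 3.65 > 3.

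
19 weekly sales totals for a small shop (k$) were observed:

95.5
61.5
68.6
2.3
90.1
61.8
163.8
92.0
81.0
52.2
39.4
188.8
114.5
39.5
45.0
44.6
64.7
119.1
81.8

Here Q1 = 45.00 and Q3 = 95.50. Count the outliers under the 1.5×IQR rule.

IQR = 50.50; fences at 45.00 − 75.75 = -30.75 and 95.50 + 75.75 = 171.25.
Outside the cutoffs: 188.8.

1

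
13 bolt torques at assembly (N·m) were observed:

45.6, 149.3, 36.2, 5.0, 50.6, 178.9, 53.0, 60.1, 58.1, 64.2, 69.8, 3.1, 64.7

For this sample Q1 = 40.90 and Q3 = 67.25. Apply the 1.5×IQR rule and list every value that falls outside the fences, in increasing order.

149.3, 178.9

IQR = Q3 − Q1 = 67.25 − 40.90 = 26.35.
Lower fence = Q1 − 1.5·IQR = 40.90 − 39.525 = 1.375.
Upper fence = Q3 + 1.5·IQR = 67.25 + 39.525 = 106.775.
149.3 > 106.775 → outlier.
178.9 > 106.775 → outlier.
All remaining values lie within [1.375, 106.775].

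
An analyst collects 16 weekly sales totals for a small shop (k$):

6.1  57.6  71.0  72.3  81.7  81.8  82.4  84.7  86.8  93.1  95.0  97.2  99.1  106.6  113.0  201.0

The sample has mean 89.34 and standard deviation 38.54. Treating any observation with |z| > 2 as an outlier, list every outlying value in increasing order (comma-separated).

Cutoffs at x̄ ± 2s: 89.34 ± 2·38.54 = [12.26, 166.42].
6.1: z = -2.16, |z| > 2 → outlier.
201.0: z = 2.90, |z| > 2 → outlier.
Every other value lies within [12.26, 166.42].

6.1, 201.0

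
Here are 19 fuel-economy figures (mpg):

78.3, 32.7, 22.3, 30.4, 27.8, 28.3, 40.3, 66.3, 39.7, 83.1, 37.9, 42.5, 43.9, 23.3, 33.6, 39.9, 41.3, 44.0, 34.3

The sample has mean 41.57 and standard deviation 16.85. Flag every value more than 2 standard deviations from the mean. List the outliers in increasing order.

Cutoffs at x̄ ± 2s: 41.57 ± 2·16.85 = [7.87, 75.27].
78.3: z = 2.18, |z| > 2 → outlier.
83.1: z = 2.46, |z| > 2 → outlier.
Every other value lies within [7.87, 75.27].

78.3, 83.1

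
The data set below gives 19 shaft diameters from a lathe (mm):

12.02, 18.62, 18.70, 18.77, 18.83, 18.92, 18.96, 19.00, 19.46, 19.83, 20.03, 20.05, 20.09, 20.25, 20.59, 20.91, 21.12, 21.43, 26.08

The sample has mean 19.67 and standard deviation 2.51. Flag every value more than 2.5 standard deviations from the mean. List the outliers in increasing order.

12.02, 26.08

Cutoffs at x̄ ± 2.5s: 19.67 ± 2.5·2.51 = [13.395, 25.945].
12.02: z = -3.05, |z| > 2.5 → outlier.
26.08: z = 2.55, |z| > 2.5 → outlier.
Every other value lies within [13.395, 25.945].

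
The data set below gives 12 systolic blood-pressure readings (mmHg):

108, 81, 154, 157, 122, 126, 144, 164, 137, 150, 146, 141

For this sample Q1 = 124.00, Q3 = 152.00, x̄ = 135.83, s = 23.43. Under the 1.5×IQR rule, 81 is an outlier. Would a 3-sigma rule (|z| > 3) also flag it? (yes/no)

no

z = (81 − 135.83) / 23.43 = -2.34.
|z| = 2.34 ≤ 3.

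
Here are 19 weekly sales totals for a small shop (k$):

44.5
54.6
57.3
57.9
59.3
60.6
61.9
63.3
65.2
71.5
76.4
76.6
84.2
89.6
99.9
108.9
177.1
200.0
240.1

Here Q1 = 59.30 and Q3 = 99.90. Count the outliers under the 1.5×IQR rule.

3

IQR = 40.60; fences at 59.30 − 60.90 = -1.60 and 99.90 + 60.90 = 160.80.
Outside the cutoffs: 177.1, 200.0, 240.1.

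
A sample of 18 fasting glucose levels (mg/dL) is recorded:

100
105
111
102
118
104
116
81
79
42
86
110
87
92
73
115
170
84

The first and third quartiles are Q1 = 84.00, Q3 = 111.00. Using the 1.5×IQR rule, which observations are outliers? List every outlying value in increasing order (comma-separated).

42, 170

IQR = Q3 − Q1 = 111.00 − 84.00 = 27.00.
Lower fence = Q1 − 1.5·IQR = 84.00 − 40.50 = 43.50.
Upper fence = Q3 + 1.5·IQR = 111.00 + 40.50 = 151.50.
42 < 43.50 → outlier.
170 > 151.50 → outlier.
All remaining values lie within [43.50, 151.50].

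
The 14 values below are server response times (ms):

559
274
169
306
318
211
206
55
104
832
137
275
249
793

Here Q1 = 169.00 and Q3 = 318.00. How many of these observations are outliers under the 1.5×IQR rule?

IQR = 149.00; fences at 169.00 − 223.50 = -54.50 and 318.00 + 223.50 = 541.50.
Outside the cutoffs: 559, 793, 832.

3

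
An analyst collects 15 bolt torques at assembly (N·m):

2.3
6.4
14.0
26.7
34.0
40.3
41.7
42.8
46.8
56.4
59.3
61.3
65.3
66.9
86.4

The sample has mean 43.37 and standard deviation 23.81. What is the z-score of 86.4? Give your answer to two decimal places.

1.81

z = (86.4 − 43.37) / 23.81 = 1.81.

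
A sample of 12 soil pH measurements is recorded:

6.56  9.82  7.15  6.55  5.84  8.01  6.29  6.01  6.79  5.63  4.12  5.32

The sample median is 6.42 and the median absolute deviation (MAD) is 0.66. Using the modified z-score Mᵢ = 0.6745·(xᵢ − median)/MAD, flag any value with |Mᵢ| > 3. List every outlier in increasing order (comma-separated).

|Mᵢ| > 3 ⇔ |xᵢ − 6.42| > 3·0.66/0.6745 = 2.94.
So outliers lie outside [3.48, 9.36].
9.82: M = 3.47 → outlier.

9.82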